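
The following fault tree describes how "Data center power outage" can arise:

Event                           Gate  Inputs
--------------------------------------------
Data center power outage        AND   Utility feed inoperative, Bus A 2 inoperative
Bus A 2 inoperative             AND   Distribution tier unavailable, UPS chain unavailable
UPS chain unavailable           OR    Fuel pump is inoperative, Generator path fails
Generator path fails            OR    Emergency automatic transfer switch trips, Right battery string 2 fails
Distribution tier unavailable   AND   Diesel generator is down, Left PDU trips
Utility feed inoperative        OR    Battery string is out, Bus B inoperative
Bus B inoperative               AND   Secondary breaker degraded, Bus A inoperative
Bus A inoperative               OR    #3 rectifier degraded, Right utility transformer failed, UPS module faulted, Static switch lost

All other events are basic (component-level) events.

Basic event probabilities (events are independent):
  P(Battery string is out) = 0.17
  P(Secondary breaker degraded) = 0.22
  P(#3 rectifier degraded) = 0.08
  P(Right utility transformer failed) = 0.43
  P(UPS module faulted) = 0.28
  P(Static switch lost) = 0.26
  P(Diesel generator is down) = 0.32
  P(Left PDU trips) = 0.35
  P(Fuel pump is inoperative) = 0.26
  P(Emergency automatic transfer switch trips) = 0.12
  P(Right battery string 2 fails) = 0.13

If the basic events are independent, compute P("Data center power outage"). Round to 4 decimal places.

P(Bus A inoperative) [OR] = 1 − (1−0.08) × (1−0.43) × (1−0.28) × (1−0.26) = 0.720600
P(Bus B inoperative) [AND] = 0.22 × 0.720600 = 0.158532
P(Utility feed inoperative) [OR] = 1 − (1−0.17) × (1−0.158532) = 0.301582
P(Distribution tier unavailable) [AND] = 0.32 × 0.35 = 0.112000
P(Generator path fails) [OR] = 1 − (1−0.12) × (1−0.13) = 0.234400
P(UPS chain unavailable) [OR] = 1 − (1−0.26) × (1−0.234400) = 0.433456
P(Bus A 2 inoperative) [AND] = 0.112000 × 0.433456 = 0.048547
P(Data center power outage) [AND] = 0.301582 × 0.048547 = 0.014641
Rounded to 4 decimal places: P(Data center power outage) ≈ 0.0146.

0.0146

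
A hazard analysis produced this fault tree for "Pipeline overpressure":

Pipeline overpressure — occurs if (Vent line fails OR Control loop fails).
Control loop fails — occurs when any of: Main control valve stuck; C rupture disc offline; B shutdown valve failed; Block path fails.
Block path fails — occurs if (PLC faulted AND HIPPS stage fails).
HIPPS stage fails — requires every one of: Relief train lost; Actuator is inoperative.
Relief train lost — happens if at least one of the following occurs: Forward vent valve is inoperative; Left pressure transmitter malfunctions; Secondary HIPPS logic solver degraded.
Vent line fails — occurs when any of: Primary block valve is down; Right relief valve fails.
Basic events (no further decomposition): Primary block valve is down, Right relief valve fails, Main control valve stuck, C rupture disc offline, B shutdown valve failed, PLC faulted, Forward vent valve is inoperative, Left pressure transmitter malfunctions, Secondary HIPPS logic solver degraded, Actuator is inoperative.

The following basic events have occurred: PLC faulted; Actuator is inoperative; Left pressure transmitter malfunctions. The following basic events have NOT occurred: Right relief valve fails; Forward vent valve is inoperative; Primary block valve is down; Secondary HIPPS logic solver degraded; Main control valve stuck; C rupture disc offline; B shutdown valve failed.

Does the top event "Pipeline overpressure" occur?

Yes

Vent line fails [OR]: Primary block valve is down=not, Right relief valve fails=not → no input occurs → does not occur.
Relief train lost [OR]: Forward vent valve is inoperative=not, Left pressure transmitter malfunctions=occurs, Secondary HIPPS logic solver degraded=not → at least one input occurs → occurs.
HIPPS stage fails [AND]: Relief train lost=occurs, Actuator is inoperative=occurs → all inputs occur → occurs.
Block path fails [AND]: PLC faulted=occurs, HIPPS stage fails=occurs → all inputs occur → occurs.
Control loop fails [OR]: Main control valve stuck=not, C rupture disc offline=not, B shutdown valve failed=not, Block path fails=occurs → at least one input occurs → occurs.
Pipeline overpressure [OR]: Vent line fails=not, Control loop fails=occurs → at least one input occurs → occurs.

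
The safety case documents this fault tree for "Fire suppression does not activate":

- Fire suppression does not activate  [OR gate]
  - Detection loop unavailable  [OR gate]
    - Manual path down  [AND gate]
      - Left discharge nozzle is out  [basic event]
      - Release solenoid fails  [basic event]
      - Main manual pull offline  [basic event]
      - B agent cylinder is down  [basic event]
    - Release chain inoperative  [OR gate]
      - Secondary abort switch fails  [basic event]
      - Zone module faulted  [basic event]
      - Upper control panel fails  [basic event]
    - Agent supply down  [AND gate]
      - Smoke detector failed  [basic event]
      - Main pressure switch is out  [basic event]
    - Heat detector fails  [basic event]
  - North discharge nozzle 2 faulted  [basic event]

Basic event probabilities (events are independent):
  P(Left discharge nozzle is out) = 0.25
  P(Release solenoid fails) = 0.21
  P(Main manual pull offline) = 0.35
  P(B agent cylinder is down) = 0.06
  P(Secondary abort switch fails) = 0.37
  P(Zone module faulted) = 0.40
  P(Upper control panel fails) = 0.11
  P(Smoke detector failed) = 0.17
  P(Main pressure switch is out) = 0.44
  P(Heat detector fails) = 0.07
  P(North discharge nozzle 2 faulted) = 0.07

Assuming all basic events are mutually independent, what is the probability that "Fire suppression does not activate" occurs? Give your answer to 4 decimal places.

0.7311

P(Manual path down) [AND] = 0.25 × 0.21 × 0.35 × 0.06 = 0.001103
P(Release chain inoperative) [OR] = 1 − (1−0.37) × (1−0.40) × (1−0.11) = 0.663580
P(Agent supply down) [AND] = 0.17 × 0.44 = 0.074800
P(Detection loop unavailable) [OR] = 1 − (1−0.001103) × (1−0.663580) × (1−0.074800) × (1−0.07) = 0.710851
P(Fire suppression does not activate) [OR] = 1 − (1−0.710851) × (1−0.07) = 0.731091
Rounded to 4 decimal places: P(Fire suppression does not activate) ≈ 0.7311.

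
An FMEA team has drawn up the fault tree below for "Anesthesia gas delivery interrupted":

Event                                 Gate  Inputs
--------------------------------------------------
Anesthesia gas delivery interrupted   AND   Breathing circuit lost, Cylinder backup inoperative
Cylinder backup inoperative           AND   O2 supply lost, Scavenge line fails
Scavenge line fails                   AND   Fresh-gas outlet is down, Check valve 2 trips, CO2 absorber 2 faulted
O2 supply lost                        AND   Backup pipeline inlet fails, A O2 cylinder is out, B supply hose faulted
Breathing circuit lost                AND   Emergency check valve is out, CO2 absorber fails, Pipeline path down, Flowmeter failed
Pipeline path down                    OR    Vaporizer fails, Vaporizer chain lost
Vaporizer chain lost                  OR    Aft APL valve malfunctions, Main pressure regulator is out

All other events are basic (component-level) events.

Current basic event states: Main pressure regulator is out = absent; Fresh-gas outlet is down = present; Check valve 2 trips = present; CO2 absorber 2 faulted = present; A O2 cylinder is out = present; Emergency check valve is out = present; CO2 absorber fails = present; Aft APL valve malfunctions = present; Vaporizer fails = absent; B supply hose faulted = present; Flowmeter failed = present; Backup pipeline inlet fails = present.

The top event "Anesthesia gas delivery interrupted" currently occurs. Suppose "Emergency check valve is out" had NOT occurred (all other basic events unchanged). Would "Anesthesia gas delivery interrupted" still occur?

Counterfactual: set "Emergency check valve is out" to not occurred.
Vaporizer chain lost [OR]: Aft APL valve malfunctions=occurs, Main pressure regulator is out=not → at least one input occurs → occurs.
Pipeline path down [OR]: Vaporizer fails=not, Vaporizer chain lost=occurs → at least one input occurs → occurs.
Breathing circuit lost [AND]: Emergency check valve is out=not, CO2 absorber fails=occurs, Pipeline path down=occurs, Flowmeter failed=occurs → not all inputs occur → does not occur.
O2 supply lost [AND]: Backup pipeline inlet fails=occurs, A O2 cylinder is out=occurs, B supply hose faulted=occurs → all inputs occur → occurs.
Scavenge line fails [AND]: Fresh-gas outlet is down=occurs, Check valve 2 trips=occurs, CO2 absorber 2 faulted=occurs → all inputs occur → occurs.
Cylinder backup inoperative [AND]: O2 supply lost=occurs, Scavenge line fails=occurs → all inputs occur → occurs.
Anesthesia gas delivery interrupted [AND]: Breathing circuit lost=not, Cylinder backup inoperative=occurs → not all inputs occur → does not occur.

No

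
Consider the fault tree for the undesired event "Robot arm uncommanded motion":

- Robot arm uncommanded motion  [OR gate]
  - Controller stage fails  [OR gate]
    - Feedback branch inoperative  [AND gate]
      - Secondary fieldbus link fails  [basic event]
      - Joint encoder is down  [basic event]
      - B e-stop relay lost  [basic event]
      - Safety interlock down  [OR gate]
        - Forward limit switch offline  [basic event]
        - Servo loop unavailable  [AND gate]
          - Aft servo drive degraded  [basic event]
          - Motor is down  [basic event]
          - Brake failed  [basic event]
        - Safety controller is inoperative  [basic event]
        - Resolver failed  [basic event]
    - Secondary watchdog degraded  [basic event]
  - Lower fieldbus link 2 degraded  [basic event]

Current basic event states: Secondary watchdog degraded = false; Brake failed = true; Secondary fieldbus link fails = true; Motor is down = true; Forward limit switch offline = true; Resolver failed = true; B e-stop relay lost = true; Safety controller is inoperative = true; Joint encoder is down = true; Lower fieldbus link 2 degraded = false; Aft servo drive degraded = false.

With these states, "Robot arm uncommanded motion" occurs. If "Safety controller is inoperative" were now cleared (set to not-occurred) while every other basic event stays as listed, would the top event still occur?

Yes

Counterfactual: set "Safety controller is inoperative" to not occurred.
Servo loop unavailable [AND]: Aft servo drive degraded=not, Motor is down=occurs, Brake failed=occurs → not all inputs occur → does not occur.
Safety interlock down [OR]: Forward limit switch offline=occurs, Servo loop unavailable=not, Safety controller is inoperative=not, Resolver failed=occurs → at least one input occurs → occurs.
Feedback branch inoperative [AND]: Secondary fieldbus link fails=occurs, Joint encoder is down=occurs, B e-stop relay lost=occurs, Safety interlock down=occurs → all inputs occur → occurs.
Controller stage fails [OR]: Feedback branch inoperative=occurs, Secondary watchdog degraded=not → at least one input occurs → occurs.
Robot arm uncommanded motion [OR]: Controller stage fails=occurs, Lower fieldbus link 2 degraded=not → at least one input occurs → occurs.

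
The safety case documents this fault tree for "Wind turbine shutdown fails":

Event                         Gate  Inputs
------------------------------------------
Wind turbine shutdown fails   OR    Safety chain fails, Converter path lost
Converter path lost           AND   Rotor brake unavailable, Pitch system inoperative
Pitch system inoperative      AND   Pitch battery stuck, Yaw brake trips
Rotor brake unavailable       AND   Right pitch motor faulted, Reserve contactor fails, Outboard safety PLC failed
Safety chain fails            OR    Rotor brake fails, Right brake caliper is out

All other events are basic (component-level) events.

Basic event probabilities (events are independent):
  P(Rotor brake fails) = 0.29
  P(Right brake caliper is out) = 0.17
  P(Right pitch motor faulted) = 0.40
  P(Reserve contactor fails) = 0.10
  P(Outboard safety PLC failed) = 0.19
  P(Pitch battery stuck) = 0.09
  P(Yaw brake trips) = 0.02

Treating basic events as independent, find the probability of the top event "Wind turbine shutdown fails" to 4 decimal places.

0.4107

P(Safety chain fails) [OR] = 1 − (1−0.29) × (1−0.17) = 0.410700
P(Rotor brake unavailable) [AND] = 0.40 × 0.10 × 0.19 = 0.007600
P(Pitch system inoperative) [AND] = 0.09 × 0.02 = 0.001800
P(Converter path lost) [AND] = 0.007600 × 0.001800 = 0.000014
P(Wind turbine shutdown fails) [OR] = 1 − (1−0.410700) × (1−0.000014) = 0.410708
Rounded to 4 decimal places: P(Wind turbine shutdown fails) ≈ 0.4107.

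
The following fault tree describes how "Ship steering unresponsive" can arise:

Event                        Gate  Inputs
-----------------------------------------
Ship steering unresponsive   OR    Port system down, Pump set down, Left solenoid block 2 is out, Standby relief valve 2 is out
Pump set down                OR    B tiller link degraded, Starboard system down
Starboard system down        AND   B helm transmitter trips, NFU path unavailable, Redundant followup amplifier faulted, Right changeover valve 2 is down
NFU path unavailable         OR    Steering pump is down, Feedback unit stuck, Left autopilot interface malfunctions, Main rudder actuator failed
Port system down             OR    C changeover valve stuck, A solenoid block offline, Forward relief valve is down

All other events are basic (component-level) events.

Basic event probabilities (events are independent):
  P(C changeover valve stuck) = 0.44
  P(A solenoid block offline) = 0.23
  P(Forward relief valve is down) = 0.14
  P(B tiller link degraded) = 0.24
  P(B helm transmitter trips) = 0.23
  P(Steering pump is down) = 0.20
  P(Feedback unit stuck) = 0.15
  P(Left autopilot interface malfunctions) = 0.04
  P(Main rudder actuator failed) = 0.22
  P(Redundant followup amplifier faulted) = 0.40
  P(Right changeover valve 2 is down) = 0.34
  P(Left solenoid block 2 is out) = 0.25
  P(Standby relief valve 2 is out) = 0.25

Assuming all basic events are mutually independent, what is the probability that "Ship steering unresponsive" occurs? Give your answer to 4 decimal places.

P(Port system down) [OR] = 1 − (1−0.44) × (1−0.23) × (1−0.14) = 0.629168
P(NFU path unavailable) [OR] = 1 − (1−0.20) × (1−0.15) × (1−0.04) × (1−0.22) = 0.490816
P(Starboard system down) [AND] = 0.23 × 0.490816 × 0.40 × 0.34 = 0.015353
P(Pump set down) [OR] = 1 − (1−0.24) × (1−0.015353) = 0.251668
P(Ship steering unresponsive) [OR] = 1 − (1−0.629168) × (1−0.251668) × (1−0.25) × (1−0.25) = 0.843903
Rounded to 4 decimal places: P(Ship steering unresponsive) ≈ 0.8439.

0.8439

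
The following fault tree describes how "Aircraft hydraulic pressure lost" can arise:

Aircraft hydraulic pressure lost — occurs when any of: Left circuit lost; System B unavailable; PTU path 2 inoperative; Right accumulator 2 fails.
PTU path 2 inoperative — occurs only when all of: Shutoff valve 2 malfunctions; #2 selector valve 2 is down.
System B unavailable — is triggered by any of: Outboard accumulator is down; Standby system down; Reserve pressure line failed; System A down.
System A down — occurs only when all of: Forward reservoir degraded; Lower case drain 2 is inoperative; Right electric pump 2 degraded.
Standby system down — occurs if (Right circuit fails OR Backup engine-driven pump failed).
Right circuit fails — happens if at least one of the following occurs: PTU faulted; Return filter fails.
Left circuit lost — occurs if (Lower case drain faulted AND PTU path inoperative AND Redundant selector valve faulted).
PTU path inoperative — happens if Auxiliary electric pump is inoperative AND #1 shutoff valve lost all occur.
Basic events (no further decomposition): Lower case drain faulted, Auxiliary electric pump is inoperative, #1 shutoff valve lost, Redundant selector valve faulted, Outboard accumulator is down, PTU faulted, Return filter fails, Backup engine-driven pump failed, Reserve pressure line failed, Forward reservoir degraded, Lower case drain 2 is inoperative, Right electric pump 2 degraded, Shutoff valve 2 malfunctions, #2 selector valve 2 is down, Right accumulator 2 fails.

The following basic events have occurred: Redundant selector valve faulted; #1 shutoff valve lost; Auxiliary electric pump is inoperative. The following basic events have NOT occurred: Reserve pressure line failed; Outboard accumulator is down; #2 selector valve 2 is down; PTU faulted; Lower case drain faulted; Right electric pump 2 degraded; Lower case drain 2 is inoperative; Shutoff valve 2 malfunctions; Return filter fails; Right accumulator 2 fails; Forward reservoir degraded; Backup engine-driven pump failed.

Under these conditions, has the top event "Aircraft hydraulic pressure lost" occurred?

No

PTU path inoperative [AND]: Auxiliary electric pump is inoperative=occurs, #1 shutoff valve lost=occurs → all inputs occur → occurs.
Left circuit lost [AND]: Lower case drain faulted=not, PTU path inoperative=occurs, Redundant selector valve faulted=occurs → not all inputs occur → does not occur.
Right circuit fails [OR]: PTU faulted=not, Return filter fails=not → no input occurs → does not occur.
Standby system down [OR]: Right circuit fails=not, Backup engine-driven pump failed=not → no input occurs → does not occur.
System A down [AND]: Forward reservoir degraded=not, Lower case drain 2 is inoperative=not, Right electric pump 2 degraded=not → not all inputs occur → does not occur.
System B unavailable [OR]: Outboard accumulator is down=not, Standby system down=not, Reserve pressure line failed=not, System A down=not → no input occurs → does not occur.
PTU path 2 inoperative [AND]: Shutoff valve 2 malfunctions=not, #2 selector valve 2 is down=not → not all inputs occur → does not occur.
Aircraft hydraulic pressure lost [OR]: Left circuit lost=not, System B unavailable=not, PTU path 2 inoperative=not, Right accumulator 2 fails=not → no input occurs → does not occur.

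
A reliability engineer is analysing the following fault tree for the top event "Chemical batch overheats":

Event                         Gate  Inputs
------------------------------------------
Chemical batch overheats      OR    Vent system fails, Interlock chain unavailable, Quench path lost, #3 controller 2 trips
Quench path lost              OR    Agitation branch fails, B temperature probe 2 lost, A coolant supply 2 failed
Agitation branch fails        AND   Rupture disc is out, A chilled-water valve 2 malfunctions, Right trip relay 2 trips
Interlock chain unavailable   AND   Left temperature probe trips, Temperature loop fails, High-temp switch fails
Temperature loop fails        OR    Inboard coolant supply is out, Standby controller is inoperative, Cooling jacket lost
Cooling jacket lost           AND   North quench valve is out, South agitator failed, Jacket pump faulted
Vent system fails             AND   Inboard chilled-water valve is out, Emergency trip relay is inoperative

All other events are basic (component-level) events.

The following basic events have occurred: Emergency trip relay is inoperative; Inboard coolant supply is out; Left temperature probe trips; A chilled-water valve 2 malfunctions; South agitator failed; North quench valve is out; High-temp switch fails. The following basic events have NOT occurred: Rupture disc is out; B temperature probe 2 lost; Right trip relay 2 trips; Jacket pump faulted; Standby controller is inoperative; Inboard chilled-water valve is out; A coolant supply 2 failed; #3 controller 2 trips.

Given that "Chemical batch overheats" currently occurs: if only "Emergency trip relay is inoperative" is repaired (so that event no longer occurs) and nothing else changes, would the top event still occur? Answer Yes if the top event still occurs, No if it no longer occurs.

Yes

Counterfactual: set "Emergency trip relay is inoperative" to not occurred.
Vent system fails [AND]: Inboard chilled-water valve is out=not, Emergency trip relay is inoperative=not → not all inputs occur → does not occur.
Cooling jacket lost [AND]: North quench valve is out=occurs, South agitator failed=occurs, Jacket pump faulted=not → not all inputs occur → does not occur.
Temperature loop fails [OR]: Inboard coolant supply is out=occurs, Standby controller is inoperative=not, Cooling jacket lost=not → at least one input occurs → occurs.
Interlock chain unavailable [AND]: Left temperature probe trips=occurs, Temperature loop fails=occurs, High-temp switch fails=occurs → all inputs occur → occurs.
Agitation branch fails [AND]: Rupture disc is out=not, A chilled-water valve 2 malfunctions=occurs, Right trip relay 2 trips=not → not all inputs occur → does not occur.
Quench path lost [OR]: Agitation branch fails=not, B temperature probe 2 lost=not, A coolant supply 2 failed=not → no input occurs → does not occur.
Chemical batch overheats [OR]: Vent system fails=not, Interlock chain unavailable=occurs, Quench path lost=not, #3 controller 2 trips=not → at least one input occurs → occurs.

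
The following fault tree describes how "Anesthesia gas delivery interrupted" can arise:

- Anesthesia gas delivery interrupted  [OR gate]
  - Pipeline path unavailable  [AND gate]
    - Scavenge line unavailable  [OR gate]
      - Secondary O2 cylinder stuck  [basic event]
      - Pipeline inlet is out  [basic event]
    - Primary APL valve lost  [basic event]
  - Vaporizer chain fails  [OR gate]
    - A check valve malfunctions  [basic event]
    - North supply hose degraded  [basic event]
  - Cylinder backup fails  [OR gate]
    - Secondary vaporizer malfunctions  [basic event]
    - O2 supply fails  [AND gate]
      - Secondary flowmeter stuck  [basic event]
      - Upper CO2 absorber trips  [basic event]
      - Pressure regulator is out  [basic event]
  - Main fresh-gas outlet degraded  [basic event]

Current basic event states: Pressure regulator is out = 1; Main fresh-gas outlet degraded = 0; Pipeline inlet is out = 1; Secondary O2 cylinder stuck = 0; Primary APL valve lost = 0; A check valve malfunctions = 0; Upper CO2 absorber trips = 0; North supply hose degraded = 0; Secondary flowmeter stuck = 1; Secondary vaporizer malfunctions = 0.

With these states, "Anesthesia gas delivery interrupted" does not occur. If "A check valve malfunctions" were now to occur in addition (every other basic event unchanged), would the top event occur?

Counterfactual: set "A check valve malfunctions" to occurred.
Scavenge line unavailable [OR]: Secondary O2 cylinder stuck=not, Pipeline inlet is out=occurs → at least one input occurs → occurs.
Pipeline path unavailable [AND]: Scavenge line unavailable=occurs, Primary APL valve lost=not → not all inputs occur → does not occur.
Vaporizer chain fails [OR]: A check valve malfunctions=occurs, North supply hose degraded=not → at least one input occurs → occurs.
O2 supply fails [AND]: Secondary flowmeter stuck=occurs, Upper CO2 absorber trips=not, Pressure regulator is out=occurs → not all inputs occur → does not occur.
Cylinder backup fails [OR]: Secondary vaporizer malfunctions=not, O2 supply fails=not → no input occurs → does not occur.
Anesthesia gas delivery interrupted [OR]: Pipeline path unavailable=not, Vaporizer chain fails=occurs, Cylinder backup fails=not, Main fresh-gas outlet degraded=not → at least one input occurs → occurs.

Yes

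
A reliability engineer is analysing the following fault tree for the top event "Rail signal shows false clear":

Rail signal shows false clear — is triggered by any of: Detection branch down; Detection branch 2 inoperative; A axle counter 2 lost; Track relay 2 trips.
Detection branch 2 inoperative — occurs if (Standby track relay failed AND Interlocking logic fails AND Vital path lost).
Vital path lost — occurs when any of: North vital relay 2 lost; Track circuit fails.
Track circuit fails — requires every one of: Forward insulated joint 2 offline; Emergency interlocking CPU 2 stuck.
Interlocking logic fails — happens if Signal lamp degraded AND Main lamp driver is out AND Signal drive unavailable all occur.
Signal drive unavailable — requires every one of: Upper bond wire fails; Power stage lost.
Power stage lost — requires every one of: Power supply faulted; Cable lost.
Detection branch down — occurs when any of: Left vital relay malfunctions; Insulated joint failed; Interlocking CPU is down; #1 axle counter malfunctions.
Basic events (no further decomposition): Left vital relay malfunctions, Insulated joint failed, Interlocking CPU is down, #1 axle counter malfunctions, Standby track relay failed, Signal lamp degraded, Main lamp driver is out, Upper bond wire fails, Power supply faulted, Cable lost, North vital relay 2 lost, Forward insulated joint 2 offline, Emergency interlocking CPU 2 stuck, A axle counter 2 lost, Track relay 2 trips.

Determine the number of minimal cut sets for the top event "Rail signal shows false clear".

Detection branch down [OR]: union of children's cut sets → 4 cut set(s).
Power stage lost [AND]: one cut set from each child combined → 1 × 1 = 1 cut set(s).
Signal drive unavailable [AND]: one cut set from each child combined → 1 × 1 = 1 cut set(s).
Interlocking logic fails [AND]: one cut set from each child combined → 1 × 1 × 1 = 1 cut set(s).
Track circuit fails [AND]: one cut set from each child combined → 1 × 1 = 1 cut set(s).
Vital path lost [OR]: union of children's cut sets → 2 cut set(s).
Detection branch 2 inoperative [AND]: one cut set from each child combined → 1 × 1 × 2 = 2 cut set(s).
Rail signal shows false clear [OR]: union of children's cut sets → 8 cut set(s).
Minimal cut sets: {Left vital relay malfunctions}; {Insulated joint failed}; {Interlocking CPU is down}; {#1 axle counter malfunctions}; {Cable lost, Main lamp driver is out, North vital relay 2 lost, Power supply faulted, Signal lamp degraded, Standby track relay failed, Upper bond wire fails}; {Cable lost, Emergency interlocking CPU 2 stuck, Forward insulated joint 2 offline, Main lamp driver is out, Power supply faulted, Signal lamp degraded, Standby track relay failed, Upper bond wire fails}; {A axle counter 2 lost}; {Track relay 2 trips}.

8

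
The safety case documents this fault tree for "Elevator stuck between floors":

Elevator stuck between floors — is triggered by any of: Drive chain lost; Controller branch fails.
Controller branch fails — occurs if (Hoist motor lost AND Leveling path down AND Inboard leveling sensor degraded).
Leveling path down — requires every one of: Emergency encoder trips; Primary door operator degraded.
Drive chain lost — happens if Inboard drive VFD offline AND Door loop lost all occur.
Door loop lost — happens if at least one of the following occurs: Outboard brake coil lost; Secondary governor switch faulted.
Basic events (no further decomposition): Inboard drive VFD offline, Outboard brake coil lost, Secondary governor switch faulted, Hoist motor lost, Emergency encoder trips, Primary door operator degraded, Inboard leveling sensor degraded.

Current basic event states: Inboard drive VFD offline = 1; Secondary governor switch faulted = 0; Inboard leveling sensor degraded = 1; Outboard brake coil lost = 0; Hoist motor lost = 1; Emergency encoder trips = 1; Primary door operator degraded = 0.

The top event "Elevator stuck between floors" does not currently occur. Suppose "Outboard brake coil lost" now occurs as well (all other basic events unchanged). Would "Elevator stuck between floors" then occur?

Counterfactual: set "Outboard brake coil lost" to occurred.
Door loop lost [OR]: Outboard brake coil lost=occurs, Secondary governor switch faulted=not → at least one input occurs → occurs.
Drive chain lost [AND]: Inboard drive VFD offline=occurs, Door loop lost=occurs → all inputs occur → occurs.
Leveling path down [AND]: Emergency encoder trips=occurs, Primary door operator degraded=not → not all inputs occur → does not occur.
Controller branch fails [AND]: Hoist motor lost=occurs, Leveling path down=not, Inboard leveling sensor degraded=occurs → not all inputs occur → does not occur.
Elevator stuck between floors [OR]: Drive chain lost=occurs, Controller branch fails=not → at least one input occurs → occurs.

Yes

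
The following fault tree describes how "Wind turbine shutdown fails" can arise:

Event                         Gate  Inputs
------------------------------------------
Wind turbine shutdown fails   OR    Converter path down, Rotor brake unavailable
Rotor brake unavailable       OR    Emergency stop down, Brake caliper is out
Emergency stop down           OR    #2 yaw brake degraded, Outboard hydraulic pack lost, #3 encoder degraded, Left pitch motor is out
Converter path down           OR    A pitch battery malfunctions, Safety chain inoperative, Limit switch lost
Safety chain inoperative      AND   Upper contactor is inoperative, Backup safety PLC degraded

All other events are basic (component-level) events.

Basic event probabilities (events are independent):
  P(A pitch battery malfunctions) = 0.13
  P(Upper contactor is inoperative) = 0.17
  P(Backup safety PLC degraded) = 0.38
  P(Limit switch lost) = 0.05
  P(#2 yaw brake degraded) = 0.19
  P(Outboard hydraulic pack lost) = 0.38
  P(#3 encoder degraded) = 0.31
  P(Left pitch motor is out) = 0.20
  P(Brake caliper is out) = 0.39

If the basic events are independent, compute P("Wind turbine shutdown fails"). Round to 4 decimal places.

P(Safety chain inoperative) [AND] = 0.17 × 0.38 = 0.064600
P(Converter path down) [OR] = 1 − (1−0.13) × (1−0.064600) × (1−0.05) = 0.226892
P(Emergency stop down) [OR] = 1 − (1−0.19) × (1−0.38) × (1−0.31) × (1−0.20) = 0.722786
P(Rotor brake unavailable) [OR] = 1 − (1−0.722786) × (1−0.39) = 0.830899
P(Wind turbine shutdown fails) [OR] = 1 − (1−0.226892) × (1−0.830899) = 0.869267
Rounded to 4 decimal places: P(Wind turbine shutdown fails) ≈ 0.8693.

0.8693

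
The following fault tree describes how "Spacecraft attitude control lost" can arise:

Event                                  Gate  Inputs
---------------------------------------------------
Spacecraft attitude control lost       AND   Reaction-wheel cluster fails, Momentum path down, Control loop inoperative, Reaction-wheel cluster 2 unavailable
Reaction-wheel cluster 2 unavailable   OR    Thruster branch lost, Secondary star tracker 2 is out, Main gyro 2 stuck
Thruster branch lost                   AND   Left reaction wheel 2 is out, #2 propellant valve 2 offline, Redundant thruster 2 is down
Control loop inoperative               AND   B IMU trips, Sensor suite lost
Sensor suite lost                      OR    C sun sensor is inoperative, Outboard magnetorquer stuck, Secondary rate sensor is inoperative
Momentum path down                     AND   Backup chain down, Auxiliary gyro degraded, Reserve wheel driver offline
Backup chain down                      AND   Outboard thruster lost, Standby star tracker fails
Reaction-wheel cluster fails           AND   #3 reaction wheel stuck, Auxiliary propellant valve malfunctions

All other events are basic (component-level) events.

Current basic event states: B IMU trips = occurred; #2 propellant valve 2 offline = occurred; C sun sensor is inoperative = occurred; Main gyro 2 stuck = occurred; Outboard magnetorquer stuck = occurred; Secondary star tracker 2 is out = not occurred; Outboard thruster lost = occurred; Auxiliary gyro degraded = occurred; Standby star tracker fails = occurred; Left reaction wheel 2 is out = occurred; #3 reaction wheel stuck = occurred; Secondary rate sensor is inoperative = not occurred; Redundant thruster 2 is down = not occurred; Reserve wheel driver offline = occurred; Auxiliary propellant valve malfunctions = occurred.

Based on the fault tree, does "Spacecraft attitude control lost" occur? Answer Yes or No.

Reaction-wheel cluster fails [AND]: #3 reaction wheel stuck=occurs, Auxiliary propellant valve malfunctions=occurs → all inputs occur → occurs.
Backup chain down [AND]: Outboard thruster lost=occurs, Standby star tracker fails=occurs → all inputs occur → occurs.
Momentum path down [AND]: Backup chain down=occurs, Auxiliary gyro degraded=occurs, Reserve wheel driver offline=occurs → all inputs occur → occurs.
Sensor suite lost [OR]: C sun sensor is inoperative=occurs, Outboard magnetorquer stuck=occurs, Secondary rate sensor is inoperative=not → at least one input occurs → occurs.
Control loop inoperative [AND]: B IMU trips=occurs, Sensor suite lost=occurs → all inputs occur → occurs.
Thruster branch lost [AND]: Left reaction wheel 2 is out=occurs, #2 propellant valve 2 offline=occurs, Redundant thruster 2 is down=not → not all inputs occur → does not occur.
Reaction-wheel cluster 2 unavailable [OR]: Thruster branch lost=not, Secondary star tracker 2 is out=not, Main gyro 2 stuck=occurs → at least one input occurs → occurs.
Spacecraft attitude control lost [AND]: Reaction-wheel cluster fails=occurs, Momentum path down=occurs, Control loop inoperative=occurs, Reaction-wheel cluster 2 unavailable=occurs → all inputs occur → occurs.

Yes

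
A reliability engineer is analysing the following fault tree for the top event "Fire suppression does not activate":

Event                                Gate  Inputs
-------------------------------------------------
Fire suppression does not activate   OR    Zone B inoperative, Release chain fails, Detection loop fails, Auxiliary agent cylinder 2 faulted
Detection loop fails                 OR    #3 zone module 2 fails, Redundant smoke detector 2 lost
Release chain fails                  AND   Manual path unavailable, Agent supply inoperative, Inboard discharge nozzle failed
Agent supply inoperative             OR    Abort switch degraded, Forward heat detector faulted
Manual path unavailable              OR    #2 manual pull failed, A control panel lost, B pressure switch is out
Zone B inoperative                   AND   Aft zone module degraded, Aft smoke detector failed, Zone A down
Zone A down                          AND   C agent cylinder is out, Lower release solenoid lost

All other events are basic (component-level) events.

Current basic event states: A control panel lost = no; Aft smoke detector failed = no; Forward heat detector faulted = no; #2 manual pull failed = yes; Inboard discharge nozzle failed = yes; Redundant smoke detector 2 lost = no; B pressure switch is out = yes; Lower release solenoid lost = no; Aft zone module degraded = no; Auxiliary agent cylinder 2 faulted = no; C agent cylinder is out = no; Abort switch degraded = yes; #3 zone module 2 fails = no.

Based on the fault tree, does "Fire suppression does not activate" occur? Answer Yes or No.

Zone A down [AND]: C agent cylinder is out=not, Lower release solenoid lost=not → not all inputs occur → does not occur.
Zone B inoperative [AND]: Aft zone module degraded=not, Aft smoke detector failed=not, Zone A down=not → not all inputs occur → does not occur.
Manual path unavailable [OR]: #2 manual pull failed=occurs, A control panel lost=not, B pressure switch is out=occurs → at least one input occurs → occurs.
Agent supply inoperative [OR]: Abort switch degraded=occurs, Forward heat detector faulted=not → at least one input occurs → occurs.
Release chain fails [AND]: Manual path unavailable=occurs, Agent supply inoperative=occurs, Inboard discharge nozzle failed=occurs → all inputs occur → occurs.
Detection loop fails [OR]: #3 zone module 2 fails=not, Redundant smoke detector 2 lost=not → no input occurs → does not occur.
Fire suppression does not activate [OR]: Zone B inoperative=not, Release chain fails=occurs, Detection loop fails=not, Auxiliary agent cylinder 2 faulted=not → at least one input occurs → occurs.

Yes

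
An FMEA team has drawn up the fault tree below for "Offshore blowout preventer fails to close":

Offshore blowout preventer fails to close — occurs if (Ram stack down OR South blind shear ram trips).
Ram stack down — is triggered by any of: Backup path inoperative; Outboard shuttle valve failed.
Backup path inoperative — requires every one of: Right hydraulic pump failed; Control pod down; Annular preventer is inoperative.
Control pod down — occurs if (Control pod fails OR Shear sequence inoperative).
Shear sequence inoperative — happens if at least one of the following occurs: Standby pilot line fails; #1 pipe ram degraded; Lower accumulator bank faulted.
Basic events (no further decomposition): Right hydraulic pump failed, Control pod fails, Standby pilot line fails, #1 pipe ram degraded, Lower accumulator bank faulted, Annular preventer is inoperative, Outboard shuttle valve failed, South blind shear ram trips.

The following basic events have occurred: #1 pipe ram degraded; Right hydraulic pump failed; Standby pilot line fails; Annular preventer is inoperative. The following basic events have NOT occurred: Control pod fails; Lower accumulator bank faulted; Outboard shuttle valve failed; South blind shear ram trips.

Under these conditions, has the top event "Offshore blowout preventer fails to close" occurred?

Yes

Shear sequence inoperative [OR]: Standby pilot line fails=occurs, #1 pipe ram degraded=occurs, Lower accumulator bank faulted=not → at least one input occurs → occurs.
Control pod down [OR]: Control pod fails=not, Shear sequence inoperative=occurs → at least one input occurs → occurs.
Backup path inoperative [AND]: Right hydraulic pump failed=occurs, Control pod down=occurs, Annular preventer is inoperative=occurs → all inputs occur → occurs.
Ram stack down [OR]: Backup path inoperative=occurs, Outboard shuttle valve failed=not → at least one input occurs → occurs.
Offshore blowout preventer fails to close [OR]: Ram stack down=occurs, South blind shear ram trips=not → at least one input occurs → occurs.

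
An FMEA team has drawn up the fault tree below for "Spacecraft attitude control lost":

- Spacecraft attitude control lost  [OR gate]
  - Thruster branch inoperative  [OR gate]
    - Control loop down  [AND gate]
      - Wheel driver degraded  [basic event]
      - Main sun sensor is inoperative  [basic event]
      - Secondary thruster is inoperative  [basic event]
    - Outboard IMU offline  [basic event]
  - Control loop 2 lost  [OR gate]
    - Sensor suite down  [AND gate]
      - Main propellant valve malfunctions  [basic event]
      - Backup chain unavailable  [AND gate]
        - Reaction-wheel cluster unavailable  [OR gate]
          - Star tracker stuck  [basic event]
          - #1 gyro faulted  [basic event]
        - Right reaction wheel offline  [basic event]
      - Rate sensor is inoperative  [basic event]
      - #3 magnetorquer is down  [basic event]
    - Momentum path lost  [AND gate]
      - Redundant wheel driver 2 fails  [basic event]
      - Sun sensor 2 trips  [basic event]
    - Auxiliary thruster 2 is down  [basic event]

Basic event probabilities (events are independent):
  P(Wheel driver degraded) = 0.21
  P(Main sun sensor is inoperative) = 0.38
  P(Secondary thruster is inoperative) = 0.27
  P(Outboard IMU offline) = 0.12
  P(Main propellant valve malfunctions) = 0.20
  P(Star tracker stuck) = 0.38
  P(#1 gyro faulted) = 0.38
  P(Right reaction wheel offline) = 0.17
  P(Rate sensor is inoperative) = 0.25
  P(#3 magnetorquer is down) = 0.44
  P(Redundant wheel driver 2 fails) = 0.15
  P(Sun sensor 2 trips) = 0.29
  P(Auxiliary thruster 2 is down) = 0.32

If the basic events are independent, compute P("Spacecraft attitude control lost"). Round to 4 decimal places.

0.4413

P(Control loop down) [AND] = 0.21 × 0.38 × 0.27 = 0.021546
P(Thruster branch inoperative) [OR] = 1 − (1−0.021546) × (1−0.12) = 0.138960
P(Reaction-wheel cluster unavailable) [OR] = 1 − (1−0.38) × (1−0.38) = 0.615600
P(Backup chain unavailable) [AND] = 0.615600 × 0.17 = 0.104652
P(Sensor suite down) [AND] = 0.20 × 0.104652 × 0.25 × 0.44 = 0.002302
P(Momentum path lost) [AND] = 0.15 × 0.29 = 0.043500
P(Control loop 2 lost) [OR] = 1 − (1−0.002302) × (1−0.043500) × (1−0.32) = 0.351077
P(Spacecraft attitude control lost) [OR] = 1 − (1−0.138960) × (1−0.351077) = 0.441251
Rounded to 4 decimal places: P(Spacecraft attitude control lost) ≈ 0.4413.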